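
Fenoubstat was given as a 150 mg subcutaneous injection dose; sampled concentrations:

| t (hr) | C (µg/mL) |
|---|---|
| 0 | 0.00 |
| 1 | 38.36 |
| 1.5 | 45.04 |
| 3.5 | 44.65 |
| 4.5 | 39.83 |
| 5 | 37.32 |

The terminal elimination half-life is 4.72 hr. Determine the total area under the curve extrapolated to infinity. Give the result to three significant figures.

AUC = 445 µg/mL·hr

Trapezoidal AUC_0→5:
  [0→1]: (0.00+38.36)/2 × 1 = 19.18
  [1→1.5]: (38.36+45.04)/2 × 0.5 = 20.85
  [1.5→3.5]: (45.04+44.65)/2 × 2 = 89.69
  [3.5→4.5]: (44.65+39.83)/2 × 1 = 42.24
  [4.5→5]: (39.83+37.32)/2 × 0.5 = 19.2875
  Sum = 191.2475 µg/mL·hr
k_e = ln2 / t½ = 0.693147 / 4.72 = 0.1469 hr^-1
Extrapolated tail: C_last / k_e = 37.32 / 0.1469 = 254.050
AUC_0→∞ = 191.2475 + 254.050 = 445.2975 µg/mL·hr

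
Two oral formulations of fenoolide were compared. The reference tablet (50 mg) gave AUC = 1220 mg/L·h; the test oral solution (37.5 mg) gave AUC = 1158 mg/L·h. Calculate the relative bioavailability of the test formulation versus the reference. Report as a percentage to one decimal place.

F_rel = 126.6%

F_rel = (AUC_test/D_test) / (AUC_ref/D_ref)
      = (1158/37.5) / (1220/50)
      = 30.88 / 24.4 = 1.2656 = 126.56%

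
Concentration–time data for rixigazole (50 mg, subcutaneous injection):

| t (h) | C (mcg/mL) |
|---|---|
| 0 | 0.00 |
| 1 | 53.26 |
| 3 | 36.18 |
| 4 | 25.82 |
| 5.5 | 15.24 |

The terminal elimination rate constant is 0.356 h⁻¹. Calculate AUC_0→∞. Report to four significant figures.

AUC = 220.7 mcg/mL·h

Trapezoidal AUC_0→5.5:
  [0→1]: (0.00+53.26)/2 × 1 = 26.63
  [1→3]: (53.26+36.18)/2 × 2 = 89.44
  [3→4]: (36.18+25.82)/2 × 1 = 31.0
  [4→5.5]: (25.82+15.24)/2 × 1.5 = 30.795
  Sum = 177.865 mcg/mL·h
Extrapolated tail: C_last / k_e = 15.24 / 0.356 = 42.809
AUC_0→∞ = 177.865 + 42.809 = 220.674 mcg/mL·h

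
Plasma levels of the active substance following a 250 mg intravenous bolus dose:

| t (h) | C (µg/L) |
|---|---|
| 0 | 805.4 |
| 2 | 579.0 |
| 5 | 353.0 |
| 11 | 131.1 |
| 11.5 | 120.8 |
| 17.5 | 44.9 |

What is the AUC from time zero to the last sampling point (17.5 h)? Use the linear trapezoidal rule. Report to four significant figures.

Trapezoidal AUC_0→17.5:
  [0→2]: (805.4+579.0)/2 × 2 = 1384.4
  [2→5]: (579.0+353.0)/2 × 3 = 1398.0
  [5→11]: (353.0+131.1)/2 × 6 = 1452.3
  [11→11.5]: (131.1+120.8)/2 × 0.5 = 62.975
  [11.5→17.5]: (120.8+44.9)/2 × 6 = 497.1
  Sum = 4794.775 µg/L·h

AUC = 4795 µg/L·h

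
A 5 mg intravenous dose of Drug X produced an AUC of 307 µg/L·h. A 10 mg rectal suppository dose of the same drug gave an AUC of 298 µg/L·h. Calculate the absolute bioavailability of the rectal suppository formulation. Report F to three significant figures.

F = 0.485

F = (AUC_ev / D_ev) / (AUC_iv / D_iv)
  = (298/10) / (307/5)
  = 29.8 / 61.4 = 0.4853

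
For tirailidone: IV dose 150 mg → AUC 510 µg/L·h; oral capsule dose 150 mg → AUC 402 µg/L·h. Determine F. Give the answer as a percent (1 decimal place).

F = 78.8%

F = (AUC_ev / D_ev) / (AUC_iv / D_iv)
  = (402/150) / (510/150)
  = 2.68 / 3.4 = 0.7882
  = 78.82%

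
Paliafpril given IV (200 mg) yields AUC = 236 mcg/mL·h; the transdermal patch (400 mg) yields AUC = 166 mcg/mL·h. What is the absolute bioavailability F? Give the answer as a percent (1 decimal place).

F = (AUC_ev / D_ev) / (AUC_iv / D_iv)
  = (166/400) / (236/200)
  = 0.415 / 1.18 = 0.3517
  = 35.17%

F = 35.2%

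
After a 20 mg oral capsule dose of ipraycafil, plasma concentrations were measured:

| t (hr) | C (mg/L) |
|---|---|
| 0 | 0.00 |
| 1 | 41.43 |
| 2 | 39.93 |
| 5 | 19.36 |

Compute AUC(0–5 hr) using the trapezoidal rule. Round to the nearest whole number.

Trapezoidal AUC_0→5:
  [0→1]: (0.00+41.43)/2 × 1 = 20.715
  [1→2]: (41.43+39.93)/2 × 1 = 40.68
  [2→5]: (39.93+19.36)/2 × 3 = 88.935
  Sum = 150.33 mg/L·hr

AUC = 150 mg/L·hr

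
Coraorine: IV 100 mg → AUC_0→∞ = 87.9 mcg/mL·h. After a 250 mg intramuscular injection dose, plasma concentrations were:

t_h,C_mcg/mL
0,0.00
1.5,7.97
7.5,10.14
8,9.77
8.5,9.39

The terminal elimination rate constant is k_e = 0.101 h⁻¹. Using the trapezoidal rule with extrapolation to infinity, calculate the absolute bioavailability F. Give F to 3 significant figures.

Trapezoidal AUC_0→8.5 (intramuscular injection):
  [0→1.5]: (0.00+7.97)/2 × 1.5 = 5.9775
  [1.5→7.5]: (7.97+10.14)/2 × 6 = 54.33
  [7.5→8]: (10.14+9.77)/2 × 0.5 = 4.9775
  [8→8.5]: (9.77+9.39)/2 × 0.5 = 4.79
  Sum = 70.075 mcg/mL·h
Tail: C_last/k_e = 9.39/0.101 = 92.970
AUC_0→∞ (intramuscular injection) = 70.075 + 92.970 = 163.045 mcg/mL·h
F = (AUC_ev/D_ev)/(AUC_iv/D_iv) = (163.045/250)/(87.9/100) = 0.65218/0.879 = 0.7420

F = 0.742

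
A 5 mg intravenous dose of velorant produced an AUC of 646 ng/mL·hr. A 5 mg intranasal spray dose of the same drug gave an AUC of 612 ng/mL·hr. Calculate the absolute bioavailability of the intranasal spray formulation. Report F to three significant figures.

F = 0.947

F = (AUC_ev / D_ev) / (AUC_iv / D_iv)
  = (612/5) / (646/5)
  = 122.4 / 129.2 = 0.9474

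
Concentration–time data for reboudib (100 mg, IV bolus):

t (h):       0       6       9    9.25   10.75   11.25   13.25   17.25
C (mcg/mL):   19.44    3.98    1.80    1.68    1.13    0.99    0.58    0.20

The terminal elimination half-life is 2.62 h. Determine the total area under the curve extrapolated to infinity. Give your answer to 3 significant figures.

Trapezoidal AUC_0→17.25:
  [0→6]: (19.44+3.98)/2 × 6 = 70.26
  [6→9]: (3.98+1.80)/2 × 3 = 8.67
  [9→9.25]: (1.80+1.68)/2 × 0.25 = 0.435
  [9.25→10.75]: (1.68+1.13)/2 × 1.5 = 2.1075
  [10.75→11.25]: (1.13+0.99)/2 × 0.5 = 0.53
  [11.25→13.25]: (0.99+0.58)/2 × 2 = 1.57
  [13.25→17.25]: (0.58+0.20)/2 × 4 = 1.56
  Sum = 85.1325 mcg/mL·h
k_e = ln2 / t½ = 0.693147 / 2.62 = 0.2646 h^-1
Extrapolated tail: C_last / k_e = 0.20 / 0.2646 = 0.756
AUC_0→∞ = 85.1325 + 0.756 = 85.8885 mcg/mL·h

AUC = 85.9 mcg/mL·h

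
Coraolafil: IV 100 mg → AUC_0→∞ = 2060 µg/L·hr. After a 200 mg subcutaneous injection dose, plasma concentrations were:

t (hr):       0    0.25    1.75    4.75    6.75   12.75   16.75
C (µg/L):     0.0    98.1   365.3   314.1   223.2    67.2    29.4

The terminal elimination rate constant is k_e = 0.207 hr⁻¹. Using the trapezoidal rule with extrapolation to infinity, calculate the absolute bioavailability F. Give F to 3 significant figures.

Trapezoidal AUC_0→16.75 (subcutaneous injection):
  [0→0.25]: (0.0+98.1)/2 × 0.25 = 12.2625
  [0.25→1.75]: (98.1+365.3)/2 × 1.5 = 347.55
  [1.75→4.75]: (365.3+314.1)/2 × 3 = 1019.1
  [4.75→6.75]: (314.1+223.2)/2 × 2 = 537.3
  [6.75→12.75]: (223.2+67.2)/2 × 6 = 871.2
  [12.75→16.75]: (67.2+29.4)/2 × 4 = 193.2
  Sum = 2980.6125 µg/L·hr
Tail: C_last/k_e = 29.4/0.207 = 142.029
AUC_0→∞ (subcutaneous injection) = 2980.6125 + 142.029 = 3122.6415 µg/L·hr
F = (AUC_ev/D_ev)/(AUC_iv/D_iv) = (3122.6415/200)/(2060/100) = 15.6132/20.6 = 0.7579

F = 0.758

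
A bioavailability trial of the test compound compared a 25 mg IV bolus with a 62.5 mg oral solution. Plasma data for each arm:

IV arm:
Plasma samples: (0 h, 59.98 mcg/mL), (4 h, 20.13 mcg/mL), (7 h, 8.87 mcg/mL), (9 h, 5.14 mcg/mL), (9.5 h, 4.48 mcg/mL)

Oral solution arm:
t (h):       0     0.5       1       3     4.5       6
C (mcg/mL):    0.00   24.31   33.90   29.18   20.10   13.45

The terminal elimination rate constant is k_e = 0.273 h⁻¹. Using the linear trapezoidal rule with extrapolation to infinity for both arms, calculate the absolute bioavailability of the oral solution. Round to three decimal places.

F = 0.330

Trapezoidal AUC_0→9.5 (IV):
  [0→4]: (59.98+20.13)/2 × 4 = 160.22
  [4→7]: (20.13+8.87)/2 × 3 = 43.5
  [7→9]: (8.87+5.14)/2 × 2 = 14.01
  [9→9.5]: (5.14+4.48)/2 × 0.5 = 2.405
  Sum = 220.135 mcg/mL·h
IV tail: 4.48/0.273 = 16.410; AUC_iv,0→∞ = 220.135 + 16.410 = 236.545 mcg/mL·h
Trapezoidal AUC_0→6 (oral solution):
  [0→0.5]: (0.00+24.31)/2 × 0.5 = 6.0775
  [0.5→1]: (24.31+33.90)/2 × 0.5 = 14.5525
  [1→3]: (33.90+29.18)/2 × 2 = 63.08
  [3→4.5]: (29.18+20.10)/2 × 1.5 = 36.96
  [4.5→6]: (20.10+13.45)/2 × 1.5 = 25.1625
  Sum = 145.8325 mcg/mL·h
oral solution tail: 13.45/0.273 = 49.267; AUC_ev,0→∞ = 145.8325 + 49.267 = 195.0995 mcg/mL·h
F = (AUC_ev/D_ev)/(AUC_iv/D_iv) = (195.0995/62.5)/(236.545/25) = 3.121592/9.4618 = 0.3299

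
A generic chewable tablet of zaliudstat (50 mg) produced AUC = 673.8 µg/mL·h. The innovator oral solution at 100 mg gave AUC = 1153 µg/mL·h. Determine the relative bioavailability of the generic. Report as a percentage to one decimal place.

F_rel = 116.9%

F_rel = (AUC_test/D_test) / (AUC_ref/D_ref)
      = (673.8/50) / (1153/100)
      = 13.476 / 11.53 = 1.1688 = 116.88%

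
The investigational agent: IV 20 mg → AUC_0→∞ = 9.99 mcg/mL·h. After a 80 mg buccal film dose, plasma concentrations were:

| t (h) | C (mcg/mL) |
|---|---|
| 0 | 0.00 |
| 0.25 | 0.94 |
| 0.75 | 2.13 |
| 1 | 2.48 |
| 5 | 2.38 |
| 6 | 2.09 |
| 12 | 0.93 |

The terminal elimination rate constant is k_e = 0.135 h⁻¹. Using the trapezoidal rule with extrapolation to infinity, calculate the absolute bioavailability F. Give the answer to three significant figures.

Trapezoidal AUC_0→12 (buccal film):
  [0→0.25]: (0.00+0.94)/2 × 0.25 = 0.1175
  [0.25→0.75]: (0.94+2.13)/2 × 0.5 = 0.7675
  [0.75→1]: (2.13+2.48)/2 × 0.25 = 0.57625
  [1→5]: (2.48+2.38)/2 × 4 = 9.72
  [5→6]: (2.38+2.09)/2 × 1 = 2.235
  [6→12]: (2.09+0.93)/2 × 6 = 9.06
  Sum = 22.47625 mcg/mL·h
Tail: C_last/k_e = 0.93/0.135 = 6.889
AUC_0→∞ (buccal film) = 22.47625 + 6.889 = 29.36525 mcg/mL·h
F = (AUC_ev/D_ev)/(AUC_iv/D_iv) = (29.36525/80)/(9.99/20) = 0.367066/0.4995 = 0.7349

F = 0.735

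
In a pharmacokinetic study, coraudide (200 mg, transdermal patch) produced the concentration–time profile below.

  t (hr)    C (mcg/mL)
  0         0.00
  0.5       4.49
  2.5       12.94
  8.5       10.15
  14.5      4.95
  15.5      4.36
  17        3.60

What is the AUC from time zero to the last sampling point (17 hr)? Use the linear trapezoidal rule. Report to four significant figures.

Trapezoidal AUC_0→17:
  [0→0.5]: (0.00+4.49)/2 × 0.5 = 1.1225
  [0.5→2.5]: (4.49+12.94)/2 × 2 = 17.43
  [2.5→8.5]: (12.94+10.15)/2 × 6 = 69.27
  [8.5→14.5]: (10.15+4.95)/2 × 6 = 45.3
  [14.5→15.5]: (4.95+4.36)/2 × 1 = 4.655
  [15.5→17]: (4.36+3.60)/2 × 1.5 = 5.97
  Sum = 143.7475 mcg/mL·hr

AUC = 143.7 mcg/mL·hr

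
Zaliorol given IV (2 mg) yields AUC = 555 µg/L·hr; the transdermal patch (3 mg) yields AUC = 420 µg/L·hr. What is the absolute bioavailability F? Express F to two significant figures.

F = (AUC_ev / D_ev) / (AUC_iv / D_iv)
  = (420/3) / (555/2)
  = 140 / 277.5 = 0.5045

F = 0.50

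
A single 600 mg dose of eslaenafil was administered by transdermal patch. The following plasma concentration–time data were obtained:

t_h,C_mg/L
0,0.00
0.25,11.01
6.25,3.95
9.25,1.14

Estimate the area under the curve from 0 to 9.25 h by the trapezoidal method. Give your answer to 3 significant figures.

Trapezoidal AUC_0→9.25:
  [0→0.25]: (0.00+11.01)/2 × 0.25 = 1.37625
  [0.25→6.25]: (11.01+3.95)/2 × 6 = 44.88
  [6.25→9.25]: (3.95+1.14)/2 × 3 = 7.635
  Sum = 53.89125 mg/L·h

AUC = 53.9 mg/L·h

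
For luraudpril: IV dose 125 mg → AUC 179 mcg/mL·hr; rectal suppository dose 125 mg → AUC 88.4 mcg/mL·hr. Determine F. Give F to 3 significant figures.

F = 0.494

F = (AUC_ev / D_ev) / (AUC_iv / D_iv)
  = (88.4/125) / (179/125)
  = 0.7072 / 1.432 = 0.4939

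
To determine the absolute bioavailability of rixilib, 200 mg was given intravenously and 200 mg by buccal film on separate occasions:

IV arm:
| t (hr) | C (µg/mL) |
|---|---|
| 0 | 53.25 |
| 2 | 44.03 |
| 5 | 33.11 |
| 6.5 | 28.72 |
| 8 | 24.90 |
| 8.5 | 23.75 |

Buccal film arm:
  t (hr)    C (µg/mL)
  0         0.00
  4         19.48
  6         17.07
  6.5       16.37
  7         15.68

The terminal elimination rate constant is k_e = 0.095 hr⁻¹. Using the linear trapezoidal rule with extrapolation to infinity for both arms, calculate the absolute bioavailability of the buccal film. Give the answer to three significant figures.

F = 0.457

Trapezoidal AUC_0→8.5 (IV):
  [0→2]: (53.25+44.03)/2 × 2 = 97.28
  [2→5]: (44.03+33.11)/2 × 3 = 115.71
  [5→6.5]: (33.11+28.72)/2 × 1.5 = 46.3725
  [6.5→8]: (28.72+24.90)/2 × 1.5 = 40.215
  [8→8.5]: (24.90+23.75)/2 × 0.5 = 12.1625
  Sum = 311.74 µg/mL·hr
IV tail: 23.75/0.095 = 250.000; AUC_iv,0→∞ = 311.74 + 250.000 = 561.74 µg/mL·hr
Trapezoidal AUC_0→7 (buccal film):
  [0→4]: (0.00+19.48)/2 × 4 = 38.96
  [4→6]: (19.48+17.07)/2 × 2 = 36.55
  [6→6.5]: (17.07+16.37)/2 × 0.5 = 8.36
  [6.5→7]: (16.37+15.68)/2 × 0.5 = 8.0125
  Sum = 91.8825 µg/mL·hr
buccal film tail: 15.68/0.095 = 165.053; AUC_ev,0→∞ = 91.8825 + 165.053 = 256.9355 µg/mL·hr
F = (AUC_ev/D_ev)/(AUC_iv/D_iv) = (256.9355/200)/(561.74/200) = 1.2846775/2.8087 = 0.4574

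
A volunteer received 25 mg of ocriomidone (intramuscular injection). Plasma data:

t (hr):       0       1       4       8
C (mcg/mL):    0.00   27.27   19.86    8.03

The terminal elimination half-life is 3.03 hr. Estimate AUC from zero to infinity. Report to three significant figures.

Trapezoidal AUC_0→8:
  [0→1]: (0.00+27.27)/2 × 1 = 13.635
  [1→4]: (27.27+19.86)/2 × 3 = 70.695
  [4→8]: (19.86+8.03)/2 × 4 = 55.78
  Sum = 140.11 mcg/mL·hr
k_e = ln2 / t½ = 0.693147 / 3.03 = 0.2288 hr^-1
Extrapolated tail: C_last / k_e = 8.03 / 0.2288 = 35.096
AUC_0→∞ = 140.11 + 35.096 = 175.206 mcg/mL·hr

AUC = 175 mcg/mL·hr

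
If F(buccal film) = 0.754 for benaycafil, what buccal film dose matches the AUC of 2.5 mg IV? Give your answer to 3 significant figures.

For equal systemic exposure: F × D_ev = D_iv
D_ev = D_iv / F = 2.5 / 0.754 = 3.31565 mg

D_buccal = 3.32 mg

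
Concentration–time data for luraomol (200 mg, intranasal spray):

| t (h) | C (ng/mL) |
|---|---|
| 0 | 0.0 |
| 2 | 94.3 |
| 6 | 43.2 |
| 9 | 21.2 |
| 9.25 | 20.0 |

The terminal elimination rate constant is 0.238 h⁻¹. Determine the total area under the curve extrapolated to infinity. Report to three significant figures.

Trapezoidal AUC_0→9.25:
  [0→2]: (0.0+94.3)/2 × 2 = 94.3
  [2→6]: (94.3+43.2)/2 × 4 = 275.0
  [6→9]: (43.2+21.2)/2 × 3 = 96.6
  [9→9.25]: (21.2+20.0)/2 × 0.25 = 5.15
  Sum = 471.05 ng/mL·h
Extrapolated tail: C_last / k_e = 20.0 / 0.238 = 84.034
AUC_0→∞ = 471.05 + 84.034 = 555.084 ng/mL·h

AUC = 555 ng/mL·h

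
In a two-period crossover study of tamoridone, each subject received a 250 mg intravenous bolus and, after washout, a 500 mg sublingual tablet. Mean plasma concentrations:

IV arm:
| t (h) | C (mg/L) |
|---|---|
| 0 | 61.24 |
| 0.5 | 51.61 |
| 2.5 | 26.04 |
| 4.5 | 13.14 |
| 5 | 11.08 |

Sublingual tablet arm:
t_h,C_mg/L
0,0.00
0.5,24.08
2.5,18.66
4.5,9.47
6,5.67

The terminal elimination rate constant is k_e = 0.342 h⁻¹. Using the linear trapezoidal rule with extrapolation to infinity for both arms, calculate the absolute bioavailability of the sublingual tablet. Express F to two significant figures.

F = 0.29

Trapezoidal AUC_0→5 (IV):
  [0→0.5]: (61.24+51.61)/2 × 0.5 = 28.2125
  [0.5→2.5]: (51.61+26.04)/2 × 2 = 77.65
  [2.5→4.5]: (26.04+13.14)/2 × 2 = 39.18
  [4.5→5]: (13.14+11.08)/2 × 0.5 = 6.055
  Sum = 151.0975 mg/L·h
IV tail: 11.08/0.342 = 32.398; AUC_iv,0→∞ = 151.0975 + 32.398 = 183.4955 mg/L·h
Trapezoidal AUC_0→6 (sublingual tablet):
  [0→0.5]: (0.00+24.08)/2 × 0.5 = 6.02
  [0.5→2.5]: (24.08+18.66)/2 × 2 = 42.74
  [2.5→4.5]: (18.66+9.47)/2 × 2 = 28.13
  [4.5→6]: (9.47+5.67)/2 × 1.5 = 11.355
  Sum = 88.245 mg/L·h
sublingual tablet tail: 5.67/0.342 = 16.579; AUC_ev,0→∞ = 88.245 + 16.579 = 104.824 mg/L·h
F = (AUC_ev/D_ev)/(AUC_iv/D_iv) = (104.824/500)/(183.4955/250) = 0.209648/0.733982 = 0.2856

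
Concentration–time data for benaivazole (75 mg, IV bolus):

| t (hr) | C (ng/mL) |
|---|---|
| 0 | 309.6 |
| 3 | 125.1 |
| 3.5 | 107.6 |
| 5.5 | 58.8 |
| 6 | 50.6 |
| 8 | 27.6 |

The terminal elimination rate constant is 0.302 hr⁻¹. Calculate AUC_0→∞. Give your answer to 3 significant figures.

AUC = 1070 ng/mL·hr

Trapezoidal AUC_0→8:
  [0→3]: (309.6+125.1)/2 × 3 = 652.05
  [3→3.5]: (125.1+107.6)/2 × 0.5 = 58.175
  [3.5→5.5]: (107.6+58.8)/2 × 2 = 166.4
  [5.5→6]: (58.8+50.6)/2 × 0.5 = 27.35
  [6→8]: (50.6+27.6)/2 × 2 = 78.2
  Sum = 982.175 ng/mL·hr
Extrapolated tail: C_last / k_e = 27.6 / 0.302 = 91.391
AUC_0→∞ = 982.175 + 91.391 = 1073.566 ng/mL·hr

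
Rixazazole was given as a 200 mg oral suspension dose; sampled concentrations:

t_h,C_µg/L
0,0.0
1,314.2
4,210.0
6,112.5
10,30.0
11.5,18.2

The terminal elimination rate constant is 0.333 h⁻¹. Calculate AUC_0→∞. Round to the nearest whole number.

AUC = 1642 µg/L·h

Trapezoidal AUC_0→11.5:
  [0→1]: (0.0+314.2)/2 × 1 = 157.1
  [1→4]: (314.2+210.0)/2 × 3 = 786.3
  [4→6]: (210.0+112.5)/2 × 2 = 322.5
  [6→10]: (112.5+30.0)/2 × 4 = 285.0
  [10→11.5]: (30.0+18.2)/2 × 1.5 = 36.15
  Sum = 1587.05 µg/L·h
Extrapolated tail: C_last / k_e = 18.2 / 0.333 = 54.655
AUC_0→∞ = 1587.05 + 54.655 = 1641.705 µg/L·h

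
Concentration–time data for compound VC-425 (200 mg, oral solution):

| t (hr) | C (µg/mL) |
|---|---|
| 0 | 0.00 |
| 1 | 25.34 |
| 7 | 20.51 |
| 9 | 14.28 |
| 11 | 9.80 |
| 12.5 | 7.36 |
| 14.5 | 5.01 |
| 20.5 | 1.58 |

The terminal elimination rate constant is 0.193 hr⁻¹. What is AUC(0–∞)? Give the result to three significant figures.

AUC = 262 µg/mL·hr

Trapezoidal AUC_0→20.5:
  [0→1]: (0.00+25.34)/2 × 1 = 12.67
  [1→7]: (25.34+20.51)/2 × 6 = 137.55
  [7→9]: (20.51+14.28)/2 × 2 = 34.79
  [9→11]: (14.28+9.80)/2 × 2 = 24.08
  [11→12.5]: (9.80+7.36)/2 × 1.5 = 12.87
  [12.5→14.5]: (7.36+5.01)/2 × 2 = 12.37
  [14.5→20.5]: (5.01+1.58)/2 × 6 = 19.77
  Sum = 254.1 µg/mL·hr
Extrapolated tail: C_last / k_e = 1.58 / 0.193 = 8.187
AUC_0→∞ = 254.1 + 8.187 = 262.287 µg/mL·hr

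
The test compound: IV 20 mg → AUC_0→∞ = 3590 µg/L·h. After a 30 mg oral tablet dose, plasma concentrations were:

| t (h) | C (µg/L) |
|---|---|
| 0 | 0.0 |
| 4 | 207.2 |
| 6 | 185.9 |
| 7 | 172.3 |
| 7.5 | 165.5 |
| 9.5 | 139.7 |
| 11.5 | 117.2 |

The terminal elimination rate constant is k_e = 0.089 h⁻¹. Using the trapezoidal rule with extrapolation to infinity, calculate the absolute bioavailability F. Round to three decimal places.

F = 0.548

Trapezoidal AUC_0→11.5 (oral tablet):
  [0→4]: (0.0+207.2)/2 × 4 = 414.4
  [4→6]: (207.2+185.9)/2 × 2 = 393.1
  [6→7]: (185.9+172.3)/2 × 1 = 179.1
  [7→7.5]: (172.3+165.5)/2 × 0.5 = 84.45
  [7.5→9.5]: (165.5+139.7)/2 × 2 = 305.2
  [9.5→11.5]: (139.7+117.2)/2 × 2 = 256.9
  Sum = 1633.15 µg/L·h
Tail: C_last/k_e = 117.2/0.089 = 1316.854
AUC_0→∞ (oral tablet) = 1633.15 + 1316.854 = 2950.004 µg/L·h
F = (AUC_ev/D_ev)/(AUC_iv/D_iv) = (2950.004/30)/(3590/20) = 98.3335/179.5 = 0.5478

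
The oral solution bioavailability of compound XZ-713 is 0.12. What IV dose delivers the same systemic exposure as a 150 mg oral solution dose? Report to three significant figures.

D_iv = 18.0 mg

Systemic exposure from an extravascular dose = F × D_ev, so the equivalent IV dose is F × D_ev.
D_iv = F × D_ev = 0.12 × 150 = 18 mg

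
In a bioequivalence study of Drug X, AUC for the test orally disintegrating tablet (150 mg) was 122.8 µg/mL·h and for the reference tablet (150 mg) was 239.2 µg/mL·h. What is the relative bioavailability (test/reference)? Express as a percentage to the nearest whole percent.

F_rel = (AUC_test/D_test) / (AUC_ref/D_ref)
      = (122.8/150) / (239.2/150)
      = 0.818667 / 1.59467 = 0.5134 = 51.34%

F_rel = 51%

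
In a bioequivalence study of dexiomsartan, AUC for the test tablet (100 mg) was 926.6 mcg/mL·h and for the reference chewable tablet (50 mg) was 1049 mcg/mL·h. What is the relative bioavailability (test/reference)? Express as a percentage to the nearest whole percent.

F_rel = 44%

F_rel = (AUC_test/D_test) / (AUC_ref/D_ref)
      = (926.6/100) / (1049/50)
      = 9.266 / 20.98 = 0.4417 = 44.17%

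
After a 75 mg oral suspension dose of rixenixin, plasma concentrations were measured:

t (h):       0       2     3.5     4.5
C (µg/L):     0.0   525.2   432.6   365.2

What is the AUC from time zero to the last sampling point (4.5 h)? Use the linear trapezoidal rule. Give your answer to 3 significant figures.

Trapezoidal AUC_0→4.5:
  [0→2]: (0.0+525.2)/2 × 2 = 525.2
  [2→3.5]: (525.2+432.6)/2 × 1.5 = 718.35
  [3.5→4.5]: (432.6+365.2)/2 × 1 = 398.9
  Sum = 1642.45 µg/L·h

AUC = 1640 µg/L·h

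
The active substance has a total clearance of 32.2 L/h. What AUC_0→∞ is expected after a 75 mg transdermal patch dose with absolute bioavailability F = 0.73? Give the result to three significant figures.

AUC = 1.70 mg/L·h

AUC_0→∞ = F × Dose / CL
        = 0.73 × 75 / 32.2 = 1.70031 mg/L·h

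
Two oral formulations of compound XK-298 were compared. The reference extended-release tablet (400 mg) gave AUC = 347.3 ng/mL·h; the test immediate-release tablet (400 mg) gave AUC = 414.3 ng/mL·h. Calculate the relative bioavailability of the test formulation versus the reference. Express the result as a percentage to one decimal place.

F_rel = (AUC_test/D_test) / (AUC_ref/D_ref)
      = (414.3/400) / (347.3/400)
      = 1.03575 / 0.86825 = 1.1929 = 119.29%

F_rel = 119.3%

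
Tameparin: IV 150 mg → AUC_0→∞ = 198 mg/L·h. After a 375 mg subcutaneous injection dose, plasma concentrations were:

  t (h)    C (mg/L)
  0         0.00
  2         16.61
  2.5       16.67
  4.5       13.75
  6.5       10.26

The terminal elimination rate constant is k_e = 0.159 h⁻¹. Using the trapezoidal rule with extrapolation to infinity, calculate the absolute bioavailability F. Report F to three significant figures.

Trapezoidal AUC_0→6.5 (subcutaneous injection):
  [0→2]: (0.00+16.61)/2 × 2 = 16.61
  [2→2.5]: (16.61+16.67)/2 × 0.5 = 8.32
  [2.5→4.5]: (16.67+13.75)/2 × 2 = 30.42
  [4.5→6.5]: (13.75+10.26)/2 × 2 = 24.01
  Sum = 79.36 mg/L·h
Tail: C_last/k_e = 10.26/0.159 = 64.528
AUC_0→∞ (subcutaneous injection) = 79.36 + 64.528 = 143.888 mg/L·h
F = (AUC_ev/D_ev)/(AUC_iv/D_iv) = (143.888/375)/(198/150) = 0.383701/1.32 = 0.2907

F = 0.291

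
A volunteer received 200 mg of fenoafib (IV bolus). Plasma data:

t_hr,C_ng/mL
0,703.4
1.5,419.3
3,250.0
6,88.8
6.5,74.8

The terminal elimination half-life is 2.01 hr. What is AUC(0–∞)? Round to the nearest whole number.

AUC = 2110 ng/mL·hr

Trapezoidal AUC_0→6.5:
  [0→1.5]: (703.4+419.3)/2 × 1.5 = 842.025
  [1.5→3]: (419.3+250.0)/2 × 1.5 = 501.975
  [3→6]: (250.0+88.8)/2 × 3 = 508.2
  [6→6.5]: (88.8+74.8)/2 × 0.5 = 40.9
  Sum = 1893.1 ng/mL·hr
k_e = ln2 / t½ = 0.693147 / 2.01 = 0.3448 hr^-1
Extrapolated tail: C_last / k_e = 74.8 / 0.3448 = 216.937
AUC_0→∞ = 1893.1 + 216.937 = 2110.037 ng/mL·hr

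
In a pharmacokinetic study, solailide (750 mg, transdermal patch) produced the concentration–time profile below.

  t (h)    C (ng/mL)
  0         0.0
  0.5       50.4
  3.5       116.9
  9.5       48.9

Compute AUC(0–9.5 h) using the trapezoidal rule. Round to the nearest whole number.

Trapezoidal AUC_0→9.5:
  [0→0.5]: (0.0+50.4)/2 × 0.5 = 12.6
  [0.5→3.5]: (50.4+116.9)/2 × 3 = 250.95
  [3.5→9.5]: (116.9+48.9)/2 × 6 = 497.4
  Sum = 760.95 ng/mL·h

AUC = 761 ng/mL·h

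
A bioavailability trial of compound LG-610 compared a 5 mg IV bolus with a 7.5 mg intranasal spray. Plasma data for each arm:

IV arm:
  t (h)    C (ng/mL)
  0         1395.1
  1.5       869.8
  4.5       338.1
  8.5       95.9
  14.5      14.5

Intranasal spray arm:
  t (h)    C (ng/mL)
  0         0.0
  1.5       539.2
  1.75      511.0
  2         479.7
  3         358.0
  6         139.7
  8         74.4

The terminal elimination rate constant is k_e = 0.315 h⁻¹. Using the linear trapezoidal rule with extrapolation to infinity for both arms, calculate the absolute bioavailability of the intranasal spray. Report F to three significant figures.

Trapezoidal AUC_0→14.5 (IV):
  [0→1.5]: (1395.1+869.8)/2 × 1.5 = 1698.675
  [1.5→4.5]: (869.8+338.1)/2 × 3 = 1811.85
  [4.5→8.5]: (338.1+95.9)/2 × 4 = 868.0
  [8.5→14.5]: (95.9+14.5)/2 × 6 = 331.2
  Sum = 4709.725 ng/mL·h
IV tail: 14.5/0.315 = 46.032; AUC_iv,0→∞ = 4709.725 + 46.032 = 4755.757 ng/mL·h
Trapezoidal AUC_0→8 (intranasal spray):
  [0→1.5]: (0.0+539.2)/2 × 1.5 = 404.4
  [1.5→1.75]: (539.2+511.0)/2 × 0.25 = 131.275
  [1.75→2]: (511.0+479.7)/2 × 0.25 = 123.8375
  [2→3]: (479.7+358.0)/2 × 1 = 418.85
  [3→6]: (358.0+139.7)/2 × 3 = 746.55
  [6→8]: (139.7+74.4)/2 × 2 = 214.1
  Sum = 2039.0125 ng/mL·h
intranasal spray tail: 74.4/0.315 = 236.190; AUC_ev,0→∞ = 2039.0125 + 236.190 = 2275.2025 ng/mL·h
F = (AUC_ev/D_ev)/(AUC_iv/D_iv) = (2275.2025/7.5)/(4755.757/5) = 303.36/951.1514 = 0.3189

F = 0.319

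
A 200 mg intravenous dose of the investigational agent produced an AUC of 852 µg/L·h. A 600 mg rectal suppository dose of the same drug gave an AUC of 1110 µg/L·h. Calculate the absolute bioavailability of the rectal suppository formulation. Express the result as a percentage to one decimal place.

F = (AUC_ev / D_ev) / (AUC_iv / D_iv)
  = (1110/600) / (852/200)
  = 1.85 / 4.26 = 0.4343
  = 43.43%

F = 43.4%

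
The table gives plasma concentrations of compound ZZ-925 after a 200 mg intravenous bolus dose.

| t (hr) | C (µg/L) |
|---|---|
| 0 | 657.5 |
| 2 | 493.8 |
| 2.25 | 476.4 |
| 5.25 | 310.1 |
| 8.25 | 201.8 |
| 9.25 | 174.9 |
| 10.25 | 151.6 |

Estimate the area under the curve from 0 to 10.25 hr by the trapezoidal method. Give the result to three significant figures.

AUC = 3570 µg/L·hr

Trapezoidal AUC_0→10.25:
  [0→2]: (657.5+493.8)/2 × 2 = 1151.3
  [2→2.25]: (493.8+476.4)/2 × 0.25 = 121.275
  [2.25→5.25]: (476.4+310.1)/2 × 3 = 1179.75
  [5.25→8.25]: (310.1+201.8)/2 × 3 = 767.85
  [8.25→9.25]: (201.8+174.9)/2 × 1 = 188.35
  [9.25→10.25]: (174.9+151.6)/2 × 1 = 163.25
  Sum = 3571.775 µg/L·hr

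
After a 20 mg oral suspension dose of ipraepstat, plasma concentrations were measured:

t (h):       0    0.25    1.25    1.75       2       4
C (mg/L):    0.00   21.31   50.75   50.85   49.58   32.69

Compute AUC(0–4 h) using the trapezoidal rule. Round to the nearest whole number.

Trapezoidal AUC_0→4:
  [0→0.25]: (0.00+21.31)/2 × 0.25 = 2.66375
  [0.25→1.25]: (21.31+50.75)/2 × 1 = 36.03
  [1.25→1.75]: (50.75+50.85)/2 × 0.5 = 25.4
  [1.75→2]: (50.85+49.58)/2 × 0.25 = 12.55375
  [2→4]: (49.58+32.69)/2 × 2 = 82.27
  Sum = 158.9175 mg/L·h

AUC = 159 mg/L·h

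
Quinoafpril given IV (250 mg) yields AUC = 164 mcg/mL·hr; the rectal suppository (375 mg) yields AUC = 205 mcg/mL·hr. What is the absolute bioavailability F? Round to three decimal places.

F = (AUC_ev / D_ev) / (AUC_iv / D_iv)
  = (205/375) / (164/250)
  = 0.546667 / 0.656 = 0.8333

F = 0.833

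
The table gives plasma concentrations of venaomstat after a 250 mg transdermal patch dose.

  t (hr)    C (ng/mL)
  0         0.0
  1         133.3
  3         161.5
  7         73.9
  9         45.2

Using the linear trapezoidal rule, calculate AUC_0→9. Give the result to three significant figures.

Trapezoidal AUC_0→9:
  [0→1]: (0.0+133.3)/2 × 1 = 66.65
  [1→3]: (133.3+161.5)/2 × 2 = 294.8
  [3→7]: (161.5+73.9)/2 × 4 = 470.8
  [7→9]: (73.9+45.2)/2 × 2 = 119.1
  Sum = 951.35 ng/mL·hr

AUC = 951 ng/mL·hr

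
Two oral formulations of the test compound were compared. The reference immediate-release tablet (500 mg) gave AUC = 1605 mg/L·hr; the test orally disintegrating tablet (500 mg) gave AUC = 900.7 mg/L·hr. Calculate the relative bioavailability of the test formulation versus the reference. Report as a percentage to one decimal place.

F_rel = 56.1%

F_rel = (AUC_test/D_test) / (AUC_ref/D_ref)
      = (900.7/500) / (1605/500)
      = 1.8014 / 3.21 = 0.5612 = 56.12%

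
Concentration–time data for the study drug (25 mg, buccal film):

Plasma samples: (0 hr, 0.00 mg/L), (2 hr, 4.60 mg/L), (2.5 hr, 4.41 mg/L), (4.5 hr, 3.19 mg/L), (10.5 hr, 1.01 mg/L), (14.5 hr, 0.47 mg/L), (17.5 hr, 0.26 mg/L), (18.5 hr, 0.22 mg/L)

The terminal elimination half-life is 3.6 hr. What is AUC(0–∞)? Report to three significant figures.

AUC = 32.5 mg/L·hr

Trapezoidal AUC_0→18.5:
  [0→2]: (0.00+4.60)/2 × 2 = 4.6
  [2→2.5]: (4.60+4.41)/2 × 0.5 = 2.2525
  [2.5→4.5]: (4.41+3.19)/2 × 2 = 7.6
  [4.5→10.5]: (3.19+1.01)/2 × 6 = 12.6
  [10.5→14.5]: (1.01+0.47)/2 × 4 = 2.96
  [14.5→17.5]: (0.47+0.26)/2 × 3 = 1.095
  [17.5→18.5]: (0.26+0.22)/2 × 1 = 0.24
  Sum = 31.3475 mg/L·hr
k_e = ln2 / t½ = 0.693147 / 3.6 = 0.1925 hr^-1
Extrapolated tail: C_last / k_e = 0.22 / 0.1925 = 1.143
AUC_0→∞ = 31.3475 + 1.143 = 32.4905 mg/L·hr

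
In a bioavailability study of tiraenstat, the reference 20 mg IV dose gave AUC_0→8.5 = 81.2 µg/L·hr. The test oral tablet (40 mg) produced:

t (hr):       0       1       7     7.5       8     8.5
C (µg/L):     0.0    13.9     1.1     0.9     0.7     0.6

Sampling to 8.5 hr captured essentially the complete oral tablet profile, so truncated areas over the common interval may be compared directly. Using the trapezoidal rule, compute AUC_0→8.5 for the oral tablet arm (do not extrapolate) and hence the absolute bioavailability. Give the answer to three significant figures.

Trapezoidal AUC_0→8.5 (oral tablet):
  [0→1]: (0.0+13.9)/2 × 1 = 6.95
  [1→7]: (13.9+1.1)/2 × 6 = 45.0
  [7→7.5]: (1.1+0.9)/2 × 0.5 = 0.5
  [7.5→8]: (0.9+0.7)/2 × 0.5 = 0.4
  [8→8.5]: (0.7+0.6)/2 × 0.5 = 0.325
  Sum = 53.175 µg/L·hr
F = (AUC_ev/D_ev)/(AUC_iv/D_iv) = (53.175/40)/(81.2/20) = 1.329375/4.06 = 0.3274

F = 0.327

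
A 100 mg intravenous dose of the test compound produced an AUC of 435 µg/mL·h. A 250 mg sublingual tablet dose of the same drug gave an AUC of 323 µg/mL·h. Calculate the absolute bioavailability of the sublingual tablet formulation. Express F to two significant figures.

F = (AUC_ev / D_ev) / (AUC_iv / D_iv)
  = (323/250) / (435/100)
  = 1.292 / 4.35 = 0.2970

F = 0.30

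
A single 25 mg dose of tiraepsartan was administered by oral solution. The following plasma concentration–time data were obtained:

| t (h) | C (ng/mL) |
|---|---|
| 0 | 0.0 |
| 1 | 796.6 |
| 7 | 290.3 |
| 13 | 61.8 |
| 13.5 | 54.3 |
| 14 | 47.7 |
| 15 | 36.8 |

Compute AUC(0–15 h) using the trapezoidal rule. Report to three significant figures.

AUC = 4810 ng/mL·h

Trapezoidal AUC_0→15:
  [0→1]: (0.0+796.6)/2 × 1 = 398.3
  [1→7]: (796.6+290.3)/2 × 6 = 3260.7
  [7→13]: (290.3+61.8)/2 × 6 = 1056.3
  [13→13.5]: (61.8+54.3)/2 × 0.5 = 29.025
  [13.5→14]: (54.3+47.7)/2 × 0.5 = 25.5
  [14→15]: (47.7+36.8)/2 × 1 = 42.25
  Sum = 4812.075 ng/mL·h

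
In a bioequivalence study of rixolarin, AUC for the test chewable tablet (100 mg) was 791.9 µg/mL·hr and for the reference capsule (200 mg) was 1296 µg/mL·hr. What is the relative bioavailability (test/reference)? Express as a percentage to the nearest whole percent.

F_rel = 122%

F_rel = (AUC_test/D_test) / (AUC_ref/D_ref)
      = (791.9/100) / (1296/200)
      = 7.919 / 6.48 = 1.2221 = 122.21%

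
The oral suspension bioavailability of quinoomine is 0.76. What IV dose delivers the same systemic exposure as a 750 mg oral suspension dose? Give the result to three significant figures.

Systemic exposure from an extravascular dose = F × D_ev, so the equivalent IV dose is F × D_ev.
D_iv = F × D_ev = 0.76 × 750 = 570 mg

D_iv = 570 mg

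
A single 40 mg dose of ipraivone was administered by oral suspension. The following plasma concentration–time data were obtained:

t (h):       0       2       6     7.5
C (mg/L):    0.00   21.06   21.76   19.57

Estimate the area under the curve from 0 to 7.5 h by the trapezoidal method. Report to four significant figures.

Trapezoidal AUC_0→7.5:
  [0→2]: (0.00+21.06)/2 × 2 = 21.06
  [2→6]: (21.06+21.76)/2 × 4 = 85.64
  [6→7.5]: (21.76+19.57)/2 × 1.5 = 30.9975
  Sum = 137.6975 mg/L·h

AUC = 137.7 mg/L·h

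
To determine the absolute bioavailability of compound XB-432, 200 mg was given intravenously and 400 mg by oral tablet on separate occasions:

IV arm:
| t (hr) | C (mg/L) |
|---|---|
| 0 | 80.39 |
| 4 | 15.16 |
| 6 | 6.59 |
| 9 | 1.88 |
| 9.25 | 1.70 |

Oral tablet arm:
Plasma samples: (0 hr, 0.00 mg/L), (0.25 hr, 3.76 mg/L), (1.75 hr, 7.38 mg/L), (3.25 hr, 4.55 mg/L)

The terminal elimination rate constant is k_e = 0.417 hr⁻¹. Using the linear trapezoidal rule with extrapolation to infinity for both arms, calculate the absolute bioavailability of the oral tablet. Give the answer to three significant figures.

Trapezoidal AUC_0→9.25 (IV):
  [0→4]: (80.39+15.16)/2 × 4 = 191.1
  [4→6]: (15.16+6.59)/2 × 2 = 21.75
  [6→9]: (6.59+1.88)/2 × 3 = 12.705
  [9→9.25]: (1.88+1.70)/2 × 0.25 = 0.4475
  Sum = 226.0025 mg/L·hr
IV tail: 1.70/0.417 = 4.077; AUC_iv,0→∞ = 226.0025 + 4.077 = 230.0795 mg/L·hr
Trapezoidal AUC_0→3.25 (oral tablet):
  [0→0.25]: (0.00+3.76)/2 × 0.25 = 0.47
  [0.25→1.75]: (3.76+7.38)/2 × 1.5 = 8.355
  [1.75→3.25]: (7.38+4.55)/2 × 1.5 = 8.9475
  Sum = 17.7725 mg/L·hr
oral tablet tail: 4.55/0.417 = 10.911; AUC_ev,0→∞ = 17.7725 + 10.911 = 28.6835 mg/L·hr
F = (AUC_ev/D_ev)/(AUC_iv/D_iv) = (28.6835/400)/(230.0795/200) = 0.07170875/1.1503975 = 0.0623

F = 0.0623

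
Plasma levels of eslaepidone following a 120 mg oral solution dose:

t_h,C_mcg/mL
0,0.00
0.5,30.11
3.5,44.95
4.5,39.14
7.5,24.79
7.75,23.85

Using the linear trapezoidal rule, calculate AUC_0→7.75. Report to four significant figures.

Trapezoidal AUC_0→7.75:
  [0→0.5]: (0.00+30.11)/2 × 0.5 = 7.5275
  [0.5→3.5]: (30.11+44.95)/2 × 3 = 112.59
  [3.5→4.5]: (44.95+39.14)/2 × 1 = 42.045
  [4.5→7.5]: (39.14+24.79)/2 × 3 = 95.895
  [7.5→7.75]: (24.79+23.85)/2 × 0.25 = 6.08
  Sum = 264.1375 mcg/mL·h

AUC = 264.1 mcg/mL·h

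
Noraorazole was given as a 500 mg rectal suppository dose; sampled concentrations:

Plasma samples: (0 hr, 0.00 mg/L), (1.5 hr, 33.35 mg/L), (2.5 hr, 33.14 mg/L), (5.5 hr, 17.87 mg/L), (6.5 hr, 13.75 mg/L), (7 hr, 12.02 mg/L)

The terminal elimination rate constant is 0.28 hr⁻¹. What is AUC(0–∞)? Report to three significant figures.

AUC = 200 mg/L·hr

Trapezoidal AUC_0→7:
  [0→1.5]: (0.00+33.35)/2 × 1.5 = 25.0125
  [1.5→2.5]: (33.35+33.14)/2 × 1 = 33.245
  [2.5→5.5]: (33.14+17.87)/2 × 3 = 76.515
  [5.5→6.5]: (17.87+13.75)/2 × 1 = 15.81
  [6.5→7]: (13.75+12.02)/2 × 0.5 = 6.4425
  Sum = 157.025 mg/L·hr
Extrapolated tail: C_last / k_e = 12.02 / 0.28 = 42.929
AUC_0→∞ = 157.025 + 42.929 = 199.954 mg/L·hr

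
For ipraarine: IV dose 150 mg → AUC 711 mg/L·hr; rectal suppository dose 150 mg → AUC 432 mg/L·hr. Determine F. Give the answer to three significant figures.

F = (AUC_ev / D_ev) / (AUC_iv / D_iv)
  = (432/150) / (711/150)
  = 2.88 / 4.74 = 0.6076

F = 0.608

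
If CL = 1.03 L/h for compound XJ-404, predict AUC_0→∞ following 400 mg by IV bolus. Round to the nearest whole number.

AUC_0→∞ = Dose_iv / CL
        = 400 / 1.03 = 388.35 mg/L·h

AUC = 388 mg/L·h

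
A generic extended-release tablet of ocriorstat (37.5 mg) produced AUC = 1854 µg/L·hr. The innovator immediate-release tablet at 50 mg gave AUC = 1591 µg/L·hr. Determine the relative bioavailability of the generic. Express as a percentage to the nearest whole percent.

F_rel = (AUC_test/D_test) / (AUC_ref/D_ref)
      = (1854/37.5) / (1591/50)
      = 49.44 / 31.82 = 1.5537 = 155.37%

F_rel = 155%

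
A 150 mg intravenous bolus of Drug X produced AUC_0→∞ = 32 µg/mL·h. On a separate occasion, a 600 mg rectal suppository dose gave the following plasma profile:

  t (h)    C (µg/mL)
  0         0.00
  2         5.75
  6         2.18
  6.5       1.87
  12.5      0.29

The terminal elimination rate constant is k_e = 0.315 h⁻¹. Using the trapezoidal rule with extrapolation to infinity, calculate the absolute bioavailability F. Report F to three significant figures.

F = 0.235

Trapezoidal AUC_0→12.5 (rectal suppository):
  [0→2]: (0.00+5.75)/2 × 2 = 5.75
  [2→6]: (5.75+2.18)/2 × 4 = 15.86
  [6→6.5]: (2.18+1.87)/2 × 0.5 = 1.0125
  [6.5→12.5]: (1.87+0.29)/2 × 6 = 6.48
  Sum = 29.1025 µg/mL·h
Tail: C_last/k_e = 0.29/0.315 = 0.921
AUC_0→∞ (rectal suppository) = 29.1025 + 0.921 = 30.0235 µg/mL·h
F = (AUC_ev/D_ev)/(AUC_iv/D_iv) = (30.0235/600)/(32/150) = 0.0500392/0.213333 = 0.2346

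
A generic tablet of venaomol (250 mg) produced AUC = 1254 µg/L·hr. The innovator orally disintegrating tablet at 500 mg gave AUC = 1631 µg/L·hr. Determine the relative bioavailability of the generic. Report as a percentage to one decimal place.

F_rel = 153.8%

F_rel = (AUC_test/D_test) / (AUC_ref/D_ref)
      = (1254/250) / (1631/500)
      = 5.016 / 3.262 = 1.5377 = 153.77%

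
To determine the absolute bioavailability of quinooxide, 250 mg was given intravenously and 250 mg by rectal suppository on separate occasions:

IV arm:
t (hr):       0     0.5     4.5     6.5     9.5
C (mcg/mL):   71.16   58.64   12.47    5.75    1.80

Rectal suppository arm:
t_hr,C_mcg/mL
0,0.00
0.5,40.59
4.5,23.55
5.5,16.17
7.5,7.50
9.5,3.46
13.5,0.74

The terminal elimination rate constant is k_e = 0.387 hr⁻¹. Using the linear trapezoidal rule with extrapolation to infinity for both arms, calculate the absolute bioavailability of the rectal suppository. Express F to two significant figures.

F = 0.97

Trapezoidal AUC_0→9.5 (IV):
  [0→0.5]: (71.16+58.64)/2 × 0.5 = 32.45
  [0.5→4.5]: (58.64+12.47)/2 × 4 = 142.22
  [4.5→6.5]: (12.47+5.75)/2 × 2 = 18.22
  [6.5→9.5]: (5.75+1.80)/2 × 3 = 11.325
  Sum = 204.215 mcg/mL·hr
IV tail: 1.80/0.387 = 4.651; AUC_iv,0→∞ = 204.215 + 4.651 = 208.866 mcg/mL·hr
Trapezoidal AUC_0→13.5 (rectal suppository):
  [0→0.5]: (0.00+40.59)/2 × 0.5 = 10.1475
  [0.5→4.5]: (40.59+23.55)/2 × 4 = 128.28
  [4.5→5.5]: (23.55+16.17)/2 × 1 = 19.86
  [5.5→7.5]: (16.17+7.50)/2 × 2 = 23.67
  [7.5→9.5]: (7.50+3.46)/2 × 2 = 10.96
  [9.5→13.5]: (3.46+0.74)/2 × 4 = 8.4
  Sum = 201.3175 mcg/mL·hr
rectal suppository tail: 0.74/0.387 = 1.912; AUC_ev,0→∞ = 201.3175 + 1.912 = 203.2295 mcg/mL·hr
F = (AUC_ev/D_ev)/(AUC_iv/D_iv) = (203.2295/250)/(208.866/250) = 0.812918/0.835464 = 0.9730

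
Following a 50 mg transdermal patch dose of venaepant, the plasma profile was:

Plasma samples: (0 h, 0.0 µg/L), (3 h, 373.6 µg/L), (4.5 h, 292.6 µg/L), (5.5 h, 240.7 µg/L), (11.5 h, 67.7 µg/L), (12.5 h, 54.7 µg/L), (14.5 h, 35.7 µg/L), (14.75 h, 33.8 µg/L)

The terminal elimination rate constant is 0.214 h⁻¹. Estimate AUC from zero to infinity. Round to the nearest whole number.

AUC = 2570 µg/L·h

Trapezoidal AUC_0→14.75:
  [0→3]: (0.0+373.6)/2 × 3 = 560.4
  [3→4.5]: (373.6+292.6)/2 × 1.5 = 499.65
  [4.5→5.5]: (292.6+240.7)/2 × 1 = 266.65
  [5.5→11.5]: (240.7+67.7)/2 × 6 = 925.2
  [11.5→12.5]: (67.7+54.7)/2 × 1 = 61.2
  [12.5→14.5]: (54.7+35.7)/2 × 2 = 90.4
  [14.5→14.75]: (35.7+33.8)/2 × 0.25 = 8.6875
  Sum = 2412.1875 µg/L·h
Extrapolated tail: C_last / k_e = 33.8 / 0.214 = 157.944
AUC_0→∞ = 2412.1875 + 157.944 = 2570.1315 µg/L·h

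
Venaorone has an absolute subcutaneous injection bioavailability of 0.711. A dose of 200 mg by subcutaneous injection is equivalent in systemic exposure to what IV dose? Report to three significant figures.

D_iv = 142 mg

Systemic exposure from an extravascular dose = F × D_ev, so the equivalent IV dose is F × D_ev.
D_iv = F × D_ev = 0.711 × 200 = 142.2 mg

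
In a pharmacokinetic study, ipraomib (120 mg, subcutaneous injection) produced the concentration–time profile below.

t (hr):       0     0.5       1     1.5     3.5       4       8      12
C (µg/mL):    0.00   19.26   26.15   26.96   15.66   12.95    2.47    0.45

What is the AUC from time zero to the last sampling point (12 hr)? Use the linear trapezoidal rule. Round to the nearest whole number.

Trapezoidal AUC_0→12:
  [0→0.5]: (0.00+19.26)/2 × 0.5 = 4.815
  [0.5→1]: (19.26+26.15)/2 × 0.5 = 11.3525
  [1→1.5]: (26.15+26.96)/2 × 0.5 = 13.2775
  [1.5→3.5]: (26.96+15.66)/2 × 2 = 42.62
  [3.5→4]: (15.66+12.95)/2 × 0.5 = 7.1525
  [4→8]: (12.95+2.47)/2 × 4 = 30.84
  [8→12]: (2.47+0.45)/2 × 4 = 5.84
  Sum = 115.8975 µg/mL·hr

AUC = 116 µg/mL·hr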